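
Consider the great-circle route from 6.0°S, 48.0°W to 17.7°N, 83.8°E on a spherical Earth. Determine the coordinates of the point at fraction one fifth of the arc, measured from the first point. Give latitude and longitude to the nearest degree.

≈ 3°N, 23°W

Convert each endpoint to a unit vector on the sphere (x = cos φ cos λ, y = cos φ sin λ, z = sin φ).
The central angle between the endpoints is δ = arccos(p₁·p₂) ≈ 2.296 rad (131.6°).
Interpolate at f = 1/5 with slerp weights a = sin((1−f)δ)/sin δ ≈ 1.289, b = sin(fδ)/sin δ ≈ 0.592.
p = a·p₁ + b·p₂ ≈ (0.919, -0.392, 0.045); φ = arcsin(p_z) ≈ 2.60°, λ = atan2(p_y, p_x) ≈ -23.10°.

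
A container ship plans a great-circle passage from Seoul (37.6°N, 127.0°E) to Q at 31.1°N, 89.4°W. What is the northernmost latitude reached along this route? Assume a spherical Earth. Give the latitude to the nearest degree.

The great circle lies in the plane with unit normal n̂ = (p₁ × p₂)/|p₁ × p₂|.
Here n̂_z ≈ +0.414; the vertex latitude is φ_max = arccos|n̂_z| ≈ 65.6°.
Check via Clairaut: cos φ_max = |cos φ₁| · sin C = cos(37.6°)·sin(31.5°) ≈ 0.414, again giving ≈ 65.6°.

≈ 66°N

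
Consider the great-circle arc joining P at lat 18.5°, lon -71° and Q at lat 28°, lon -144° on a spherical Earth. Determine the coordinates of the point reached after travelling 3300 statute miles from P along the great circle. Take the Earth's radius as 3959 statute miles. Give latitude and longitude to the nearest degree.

The haversine formula gives a central angle δ ≈ 1.166 rad (66.8°) between the endpoints. The total great-circle distance is δ·R ≈ 1.166 × 3959 ≈ 4616 mi, so the target fraction is f = 3300/4616 ≈ 0.715.
Interpolate at f ≈ 0.715 with slerp weights a = sin((1−f)δ)/sin δ ≈ 0.355, b = sin(fδ)/sin δ ≈ 0.805.
p = a·p₁ + b·p₂ ≈ (-0.466, -0.736, 0.491); φ = arcsin(p_z) ≈ 29.39°, λ = atan2(p_y, p_x) ≈ -122.31°.

≈ lat 29°, lon -122°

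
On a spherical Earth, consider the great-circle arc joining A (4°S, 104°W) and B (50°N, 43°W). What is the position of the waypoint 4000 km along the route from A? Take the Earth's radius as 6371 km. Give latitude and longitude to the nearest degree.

Convert each endpoint to a unit vector on the sphere (x = cos φ cos λ, y = cos φ sin λ, z = sin φ).
The central angle between the endpoints is δ = arccos(p₁·p₂) ≈ 1.310 rad (75.1°). The total great-circle distance is δ·R ≈ 1.310 × 6371 ≈ 8349 km, so the target fraction is f = 4000/8349 ≈ 0.479.
Interpolate at f ≈ 0.479 with slerp weights a = sin((1−f)δ)/sin δ ≈ 0.653, b = sin(fδ)/sin δ ≈ 0.608.
p = a·p₁ + b·p₂ ≈ (0.128, -0.898, 0.420); φ = arcsin(p_z) ≈ 24.84°, λ = atan2(p_y, p_x) ≈ -81.88°.

≈ (25°N, 82°W)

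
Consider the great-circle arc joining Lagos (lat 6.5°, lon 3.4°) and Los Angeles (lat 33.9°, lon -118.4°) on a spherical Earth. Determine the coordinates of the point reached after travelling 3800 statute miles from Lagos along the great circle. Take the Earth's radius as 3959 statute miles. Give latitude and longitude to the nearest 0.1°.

Write both endpoints as unit vectors p₁, p₂ with components (cos φ cos λ, cos φ sin λ, sin φ).
The central angle between the endpoints is δ = arccos(p₁·p₂) ≈ 1.951 rad (111.8°). The total great-circle distance is δ·R ≈ 1.951 × 3959 ≈ 7725 mi, so the target fraction is f = 3800/7725 ≈ 0.492.
Interpolate at f ≈ 0.492 with slerp weights a = sin((1−f)δ)/sin δ ≈ 0.901, b = sin(fδ)/sin δ ≈ 0.882.
p = a·p₁ + b·p₂ ≈ (0.546, -0.591, 0.594); φ = arcsin(p_z) ≈ 36.45°, λ = atan2(p_y, p_x) ≈ -47.28°.

≈ lat 36.4°, lon -47.3°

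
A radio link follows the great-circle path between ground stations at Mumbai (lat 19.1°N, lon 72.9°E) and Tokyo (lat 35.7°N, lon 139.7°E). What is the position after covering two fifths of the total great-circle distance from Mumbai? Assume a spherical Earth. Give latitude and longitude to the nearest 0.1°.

≈ lat 29.8°N, lon 96.8°E

From cos δ = sin φ₁ sin φ₂ + cos φ₁ cos φ₂ cos Δλ, the central angle is δ ≈ 1.055 rad (60.4°).
Interpolate at f = 2/5 with slerp weights a = sin((1−f)δ)/sin δ ≈ 0.680, b = sin(fδ)/sin δ ≈ 0.471.
p = a·p₁ + b·p₂ ≈ (-0.103, 0.861, 0.497); φ = arcsin(p_z) ≈ 29.82°, λ = atan2(p_y, p_x) ≈ 96.80°.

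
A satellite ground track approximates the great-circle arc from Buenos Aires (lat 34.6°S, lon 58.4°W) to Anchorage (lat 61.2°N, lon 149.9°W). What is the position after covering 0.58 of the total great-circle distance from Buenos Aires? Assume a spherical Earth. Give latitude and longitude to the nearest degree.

Convert each endpoint to a unit vector on the sphere (x = cos φ cos λ, y = cos φ sin λ, z = sin φ).
The central angle between the endpoints is δ = arccos(p₁·p₂) ≈ 2.104 rad (120.5°).
Interpolate at f = 0.58 with slerp weights a = sin((1−f)δ)/sin δ ≈ 0.897, b = sin(fδ)/sin δ ≈ 1.090.
p = a·p₁ + b·p₂ ≈ (-0.067, -0.893, 0.446); φ = arcsin(p_z) ≈ 26.48°, λ = atan2(p_y, p_x) ≈ -94.32°.

≈ lat 26°N, lon 94°W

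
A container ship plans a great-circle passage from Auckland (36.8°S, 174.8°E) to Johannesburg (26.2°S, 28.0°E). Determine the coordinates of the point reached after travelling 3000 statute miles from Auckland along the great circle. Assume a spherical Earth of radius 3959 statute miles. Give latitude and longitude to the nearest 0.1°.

Write both endpoints as unit vectors p₁, p₂ with components (cos φ cos λ, cos φ sin λ, sin φ).
The central angle between the endpoints is δ = arccos(p₁·p₂) ≈ 1.914 rad (109.7°). The total great-circle distance is δ·R ≈ 1.914 × 3959 ≈ 7578 mi, so the target fraction is f = 3000/7578 ≈ 0.396.
Interpolate at f ≈ 0.396 with slerp weights a = sin((1−f)δ)/sin δ ≈ 0.972, b = sin(fδ)/sin δ ≈ 0.730.
p = a·p₁ + b·p₂ ≈ (-0.197, 0.378, -0.905); φ = arcsin(p_z) ≈ -64.77°, λ = atan2(p_y, p_x) ≈ 117.52°.

≈ 64.8°S, 117.5°E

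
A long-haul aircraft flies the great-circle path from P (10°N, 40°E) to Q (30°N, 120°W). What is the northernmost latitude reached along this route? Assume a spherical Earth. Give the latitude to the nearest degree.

≈ 65°N

The great circle lies in the plane with unit normal n̂ = (p₁ × p₂)/|p₁ × p₂|.
Here n̂_z ≈ -0.417; the vertex latitude is φ_max = arccos|n̂_z| ≈ 65.4°.
Check via Clairaut: cos φ_max = |cos φ₁| · sin C = cos(10.0°)·sin(25.1°) ≈ 0.417, again giving ≈ 65.4°.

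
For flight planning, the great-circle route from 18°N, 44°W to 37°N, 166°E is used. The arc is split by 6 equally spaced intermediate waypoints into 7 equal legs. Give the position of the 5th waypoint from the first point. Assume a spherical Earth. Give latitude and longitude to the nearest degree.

The haversine formula gives a central angle δ ≈ 2.062 rad (118.2°) between the endpoints.
Interpolate at f = 5/7 with slerp weights a = sin((1−f)δ)/sin δ ≈ 0.630, b = sin(fδ)/sin δ ≈ 1.129.
p = a·p₁ + b·p₂ ≈ (-0.444, -0.198, 0.874); φ = arcsin(p_z) ≈ 60.93°, λ = atan2(p_y, p_x) ≈ -155.91°.

≈ 61°N, 156°W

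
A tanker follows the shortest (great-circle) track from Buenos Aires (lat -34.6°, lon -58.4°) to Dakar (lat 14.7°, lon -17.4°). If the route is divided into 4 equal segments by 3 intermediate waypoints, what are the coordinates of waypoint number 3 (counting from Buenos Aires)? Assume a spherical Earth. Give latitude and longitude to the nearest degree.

Convert each endpoint to a unit vector on the sphere (x = cos φ cos λ, y = cos φ sin λ, z = sin φ).
The central angle between the endpoints is δ = arccos(p₁·p₂) ≈ 1.096 rad (62.8°).
Interpolate at f = 3/4 with slerp weights a = sin((1−f)δ)/sin δ ≈ 0.304, b = sin(fδ)/sin δ ≈ 0.824.
p = a·p₁ + b·p₂ ≈ (0.891, -0.452, 0.036); φ = arcsin(p_z) ≈ 2.08°, λ = atan2(p_y, p_x) ≈ -26.86°.

≈ lat 2°, lon -27°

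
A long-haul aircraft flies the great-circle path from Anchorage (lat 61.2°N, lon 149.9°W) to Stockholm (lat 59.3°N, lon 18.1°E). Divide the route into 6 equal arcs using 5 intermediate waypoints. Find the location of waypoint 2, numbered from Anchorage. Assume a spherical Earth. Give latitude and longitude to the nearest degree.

From cos δ = sin φ₁ sin φ₂ + cos φ₁ cos φ₂ cos Δλ, the central angle is δ ≈ 1.032 rad (59.1°).
Interpolate at f = 2/6 with slerp weights a = sin((1−f)δ)/sin δ ≈ 0.740, b = sin(fδ)/sin δ ≈ 0.393.
p = a·p₁ + b·p₂ ≈ (-0.118, -0.116, 0.986); φ = arcsin(p_z) ≈ 80.47°, λ = atan2(p_y, p_x) ≈ -135.30°.

≈ lat 80°N, lon 135°W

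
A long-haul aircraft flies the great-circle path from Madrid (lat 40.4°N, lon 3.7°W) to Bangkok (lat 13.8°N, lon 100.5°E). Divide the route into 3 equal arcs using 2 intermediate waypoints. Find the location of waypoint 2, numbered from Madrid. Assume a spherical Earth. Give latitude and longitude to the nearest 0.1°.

From cos δ = sin φ₁ sin φ₂ + cos φ₁ cos φ₂ cos Δλ, the central angle is δ ≈ 1.598 rad (91.5°).
Interpolate at f = 2/3 with slerp weights a = sin((1−f)δ)/sin δ ≈ 0.508, b = sin(fδ)/sin δ ≈ 0.875.
p = a·p₁ + b·p₂ ≈ (0.231, 0.811, 0.538); φ = arcsin(p_z) ≈ 32.54°, λ = atan2(p_y, p_x) ≈ 74.09°.

≈ lat 32.5°N, lon 74.1°E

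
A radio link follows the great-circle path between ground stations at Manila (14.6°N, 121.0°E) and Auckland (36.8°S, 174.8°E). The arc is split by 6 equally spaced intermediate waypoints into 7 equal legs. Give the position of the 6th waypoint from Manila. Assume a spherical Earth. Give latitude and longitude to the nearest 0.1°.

≈ 30.5°S, 165.0°E

Convert each endpoint to a unit vector on the sphere (x = cos φ cos λ, y = cos φ sin λ, z = sin φ).
The central angle between the endpoints is δ = arccos(p₁·p₂) ≈ 1.259 rad (72.1°).
Interpolate at f = 6/7 with slerp weights a = sin((1−f)δ)/sin δ ≈ 0.188, b = sin(fδ)/sin δ ≈ 0.926.
p = a·p₁ + b·p₂ ≈ (-0.832, 0.223, -0.507); φ = arcsin(p_z) ≈ -30.49°, λ = atan2(p_y, p_x) ≈ 164.99°.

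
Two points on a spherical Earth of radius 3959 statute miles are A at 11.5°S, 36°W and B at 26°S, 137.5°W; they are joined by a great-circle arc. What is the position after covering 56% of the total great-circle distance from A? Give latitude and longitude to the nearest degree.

From cos δ = sin φ₁ sin φ₂ + cos φ₁ cos φ₂ cos Δλ, the central angle is δ ≈ 1.659 rad (95.1°).
Interpolate at f = 0.56 with slerp weights a = sin((1−f)δ)/sin δ ≈ 0.669, b = sin(fδ)/sin δ ≈ 0.804.
p = a·p₁ + b·p₂ ≈ (-0.002, -0.874, -0.486); φ = arcsin(p_z) ≈ -29.08°, λ = atan2(p_y, p_x) ≈ -90.14°.

≈ 29°S, 90°W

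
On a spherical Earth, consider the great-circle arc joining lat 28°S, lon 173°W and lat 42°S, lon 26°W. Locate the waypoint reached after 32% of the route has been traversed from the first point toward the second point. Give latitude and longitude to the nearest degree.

≈ lat 56°S, lon 149°W

From cos δ = sin φ₁ sin φ₂ + cos φ₁ cos φ₂ cos Δλ, the central angle is δ ≈ 1.809 rad (103.7°).
Interpolate at f = 0.32 with slerp weights a = sin((1−f)δ)/sin δ ≈ 0.970, b = sin(fδ)/sin δ ≈ 0.563.
p = a·p₁ + b·p₂ ≈ (-0.474, -0.288, -0.832); φ = arcsin(p_z) ≈ -56.32°, λ = atan2(p_y, p_x) ≈ -148.73°.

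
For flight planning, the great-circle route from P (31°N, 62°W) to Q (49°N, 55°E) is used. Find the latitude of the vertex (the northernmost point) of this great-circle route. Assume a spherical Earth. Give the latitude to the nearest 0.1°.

The great circle lies in the plane with unit normal n̂ = (p₁ × p₂)/|p₁ × p₂|.
Here n̂_z ≈ +0.506; the vertex latitude is φ_max = arccos|n̂_z| ≈ 59.6°.
Check via Clairaut: cos φ_max = |cos φ₁| · sin C = cos(31.0°)·sin(36.1°) ≈ 0.506, again giving ≈ 59.6°.

≈ 59.6°N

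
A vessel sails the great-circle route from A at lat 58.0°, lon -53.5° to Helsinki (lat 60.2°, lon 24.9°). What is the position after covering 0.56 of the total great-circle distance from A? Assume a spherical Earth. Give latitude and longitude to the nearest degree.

The haversine formula gives a central angle δ ≈ 0.662 rad (37.9°) between the endpoints.
Interpolate at f = 0.56 with slerp weights a = sin((1−f)δ)/sin δ ≈ 0.467, b = sin(fδ)/sin δ ≈ 0.589.
p = a·p₁ + b·p₂ ≈ (0.413, -0.076, 0.908); φ = arcsin(p_z) ≈ 65.18°, λ = atan2(p_y, p_x) ≈ -10.39°.

≈ lat 65°, lon -10°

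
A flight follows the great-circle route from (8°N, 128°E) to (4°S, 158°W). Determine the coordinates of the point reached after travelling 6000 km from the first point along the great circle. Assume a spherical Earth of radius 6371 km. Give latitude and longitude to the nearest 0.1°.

≈ (0.4°S, 178.5°W)

Convert each endpoint to a unit vector on the sphere (x = cos φ cos λ, y = cos φ sin λ, z = sin φ).
The central angle between the endpoints is δ = arccos(p₁·p₂) ≈ 1.305 rad (74.8°). The total great-circle distance is δ·R ≈ 1.305 × 6371 ≈ 8315 km, so the target fraction is f = 6000/8315 ≈ 0.722.
Interpolate at f ≈ 0.722 with slerp weights a = sin((1−f)δ)/sin δ ≈ 0.368, b = sin(fδ)/sin δ ≈ 0.838.
p = a·p₁ + b·p₂ ≈ (-1.000, -0.026, -0.007); φ = arcsin(p_z) ≈ -0.41°, λ = atan2(p_y, p_x) ≈ -178.52°.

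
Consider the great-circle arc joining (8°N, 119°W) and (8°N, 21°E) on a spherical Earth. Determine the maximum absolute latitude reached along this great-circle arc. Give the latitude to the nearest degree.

The great circle lies in the plane with unit normal n̂ = (p₁ × p₂)/|p₁ × p₂|.
Here n̂_z ≈ +0.925; the vertex latitude is φ_max = arccos|n̂_z| ≈ 22.3°.

≈ 22°N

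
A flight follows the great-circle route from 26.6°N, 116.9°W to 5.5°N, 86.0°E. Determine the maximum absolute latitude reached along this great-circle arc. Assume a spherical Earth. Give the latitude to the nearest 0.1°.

The great circle lies in the plane with unit normal n̂ = (p₁ × p₂)/|p₁ × p₂|.
Here n̂_z ≈ -0.550; the vertex latitude is φ_max = arccos|n̂_z| ≈ 56.6°.
Check via Clairaut: cos φ_max = |cos φ₁| · sin C = cos(26.6°)·sin(38.0°) ≈ 0.550, again giving ≈ 56.6°.

≈ 56.6°N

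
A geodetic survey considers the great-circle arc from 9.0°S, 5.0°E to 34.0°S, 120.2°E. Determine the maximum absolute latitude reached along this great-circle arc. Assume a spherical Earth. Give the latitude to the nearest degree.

The great circle lies in the plane with unit normal n̂ = (p₁ × p₂)/|p₁ × p₂|.
Here n̂_z ≈ +0.768; the vertex latitude is φ_max = arccos|n̂_z| ≈ 39.9°.
Check via Clairaut: cos φ_max = |cos φ₁| · sin C = cos(9.0°)·sin(129.0°) ≈ 0.768, again giving ≈ 39.9°.

≈ 40°S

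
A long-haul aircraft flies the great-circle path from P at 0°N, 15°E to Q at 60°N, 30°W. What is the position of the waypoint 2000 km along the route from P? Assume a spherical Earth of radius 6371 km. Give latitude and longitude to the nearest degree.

≈ 17°N, 8°E

Write both endpoints as unit vectors p₁, p₂ with components (cos φ cos λ, cos φ sin λ, sin φ).
The central angle between the endpoints is δ = arccos(p₁·p₂) ≈ 1.209 rad (69.3°). The total great-circle distance is δ·R ≈ 1.209 × 6371 ≈ 7705 km, so the target fraction is f = 2000/7705 ≈ 0.260.
Interpolate at f ≈ 0.260 with slerp weights a = sin((1−f)δ)/sin δ ≈ 0.834, b = sin(fδ)/sin δ ≈ 0.330.
p = a·p₁ + b·p₂ ≈ (0.949, 0.133, 0.286); φ = arcsin(p_z) ≈ 16.61°, λ = atan2(p_y, p_x) ≈ 8.00°.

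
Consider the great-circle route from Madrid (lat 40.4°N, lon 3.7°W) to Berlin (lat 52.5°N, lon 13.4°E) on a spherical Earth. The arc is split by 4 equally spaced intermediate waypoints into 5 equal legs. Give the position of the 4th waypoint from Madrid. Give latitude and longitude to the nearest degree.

Write both endpoints as unit vectors p₁, p₂ with components (cos φ cos λ, cos φ sin λ, sin φ).
The central angle between the endpoints is δ = arccos(p₁·p₂) ≈ 0.293 rad (16.8°).
Interpolate at f = 4/5 with slerp weights a = sin((1−f)δ)/sin δ ≈ 0.203, b = sin(fδ)/sin δ ≈ 0.804.
p = a·p₁ + b·p₂ ≈ (0.630, 0.103, 0.769); φ = arcsin(p_z) ≈ 50.30°, λ = atan2(p_y, p_x) ≈ 9.32°.

≈ lat 50°N, lon 9°E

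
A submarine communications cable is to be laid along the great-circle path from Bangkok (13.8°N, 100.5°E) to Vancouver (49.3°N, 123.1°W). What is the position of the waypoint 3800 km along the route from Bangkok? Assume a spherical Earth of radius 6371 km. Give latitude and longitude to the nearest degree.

≈ (43°N, 121°E)

The haversine formula gives a central angle δ ≈ 1.852 rad (106.1°) between the endpoints. The total great-circle distance is δ·R ≈ 1.852 × 6371 ≈ 11801 km, so the target fraction is f = 3800/11801 ≈ 0.322.
Interpolate at f ≈ 0.322 with slerp weights a = sin((1−f)δ)/sin δ ≈ 0.990, b = sin(fδ)/sin δ ≈ 0.585.
p = a·p₁ + b·p₂ ≈ (-0.383, 0.626, 0.679); φ = arcsin(p_z) ≈ 42.80°, λ = atan2(p_y, p_x) ≈ 121.50°.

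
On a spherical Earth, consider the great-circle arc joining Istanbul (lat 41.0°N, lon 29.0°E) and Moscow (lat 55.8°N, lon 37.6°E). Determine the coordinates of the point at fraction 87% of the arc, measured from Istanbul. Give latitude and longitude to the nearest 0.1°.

Write both endpoints as unit vectors p₁, p₂ with components (cos φ cos λ, cos φ sin λ, sin φ).
The central angle between the endpoints is δ = arccos(p₁·p₂) ≈ 0.276 rad (15.8°).
Interpolate at f = 0.87 with slerp weights a = sin((1−f)δ)/sin δ ≈ 0.132, b = sin(fδ)/sin δ ≈ 0.873.
p = a·p₁ + b·p₂ ≈ (0.476, 0.347, 0.808); φ = arcsin(p_z) ≈ 53.92°, λ = atan2(p_y, p_x) ≈ 36.15°.

≈ lat 53.9°N, lon 36.2°E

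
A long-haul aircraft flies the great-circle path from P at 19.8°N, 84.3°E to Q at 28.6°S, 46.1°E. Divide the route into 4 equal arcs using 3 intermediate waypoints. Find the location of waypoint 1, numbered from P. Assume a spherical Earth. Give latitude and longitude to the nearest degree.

The haversine formula gives a central angle δ ≈ 1.062 rad (60.9°) between the endpoints.
Interpolate at f = 1/4 with slerp weights a = sin((1−f)δ)/sin δ ≈ 0.819, b = sin(fδ)/sin δ ≈ 0.300.
p = a·p₁ + b·p₂ ≈ (0.259, 0.956, 0.133); φ = arcsin(p_z) ≈ 7.67°, λ = atan2(p_y, p_x) ≈ 74.83°.

≈ 8°N, 75°E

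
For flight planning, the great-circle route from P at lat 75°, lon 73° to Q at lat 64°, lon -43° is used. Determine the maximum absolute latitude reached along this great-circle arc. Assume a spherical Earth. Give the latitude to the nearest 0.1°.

The great circle lies in the plane with unit normal n̂ = (p₁ × p₂)/|p₁ × p₂|.
Here n̂_z ≈ -0.177; the vertex latitude is φ_max = arccos|n̂_z| ≈ 79.8°.

≈ 79.8°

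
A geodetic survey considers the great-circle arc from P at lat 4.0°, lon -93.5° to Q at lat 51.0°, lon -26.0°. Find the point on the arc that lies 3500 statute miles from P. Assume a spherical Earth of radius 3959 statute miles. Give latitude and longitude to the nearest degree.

Write both endpoints as unit vectors p₁, p₂ with components (cos φ cos λ, cos φ sin λ, sin φ).
The central angle between the endpoints is δ = arccos(p₁·p₂) ≈ 1.272 rad (72.9°). The total great-circle distance is δ·R ≈ 1.272 × 3959 ≈ 5035 mi, so the target fraction is f = 3500/5035 ≈ 0.695.
Interpolate at f ≈ 0.695 with slerp weights a = sin((1−f)δ)/sin δ ≈ 0.396, b = sin(fδ)/sin δ ≈ 0.809.
p = a·p₁ + b·p₂ ≈ (0.434, -0.617, 0.656); φ = arcsin(p_z) ≈ 41.03°, λ = atan2(p_y, p_x) ≈ -54.91°.

≈ lat 41°, lon -55°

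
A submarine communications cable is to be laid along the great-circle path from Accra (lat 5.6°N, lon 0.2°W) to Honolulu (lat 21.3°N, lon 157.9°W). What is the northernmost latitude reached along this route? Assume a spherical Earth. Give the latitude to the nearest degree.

≈ 52°N

The great circle lies in the plane with unit normal n̂ = (p₁ × p₂)/|p₁ × p₂|.
Here n̂_z ≈ -0.619; the vertex latitude is φ_max = arccos|n̂_z| ≈ 51.8°.
Check via Clairaut: cos φ_max = |cos φ₁| · sin C = cos(5.6°)·sin(38.4°) ≈ 0.619, again giving ≈ 51.8°.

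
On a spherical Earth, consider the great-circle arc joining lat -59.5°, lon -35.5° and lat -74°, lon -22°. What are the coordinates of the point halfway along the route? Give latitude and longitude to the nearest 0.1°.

≈ lat -66.9°, lon -30.8°

From cos δ = sin φ₁ sin φ₂ + cos φ₁ cos φ₂ cos Δλ, the central angle is δ ≈ 0.268 rad (15.4°).
Interpolate at f = 1/2 with slerp weights a = sin((1−f)δ)/sin δ ≈ 0.505, b = sin(fδ)/sin δ ≈ 0.505.
p = a·p₁ + b·p₂ ≈ (0.337, -0.201, -0.920); φ = arcsin(p_z) ≈ -66.88°, λ = atan2(p_y, p_x) ≈ -30.76°.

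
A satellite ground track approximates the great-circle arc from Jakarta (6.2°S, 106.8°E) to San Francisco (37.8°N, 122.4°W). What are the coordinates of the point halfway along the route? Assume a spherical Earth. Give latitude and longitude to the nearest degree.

≈ 33°N, 158°E

Write both endpoints as unit vectors p₁, p₂ with components (cos φ cos λ, cos φ sin λ, sin φ).
The central angle between the endpoints is δ = arccos(p₁·p₂) ≈ 2.189 rad (125.4°).
Interpolate at f = 1/2 with slerp weights a = sin((1−f)δ)/sin δ ≈ 1.090, b = sin(fδ)/sin δ ≈ 1.090.
p = a·p₁ + b·p₂ ≈ (-0.775, 0.310, 0.551); φ = arcsin(p_z) ≈ 33.41°, λ = atan2(p_y, p_x) ≈ 158.18°.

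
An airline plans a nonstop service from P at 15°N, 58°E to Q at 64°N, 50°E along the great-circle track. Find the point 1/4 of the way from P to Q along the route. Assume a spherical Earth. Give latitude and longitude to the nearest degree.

≈ 27°N, 57°E

Write both endpoints as unit vectors p₁, p₂ with components (cos φ cos λ, cos φ sin λ, sin φ).
The central angle between the endpoints is δ = arccos(p₁·p₂) ≈ 0.861 rad (49.3°).
Interpolate at f = 1/4 with slerp weights a = sin((1−f)δ)/sin δ ≈ 0.793, b = sin(fδ)/sin δ ≈ 0.282.
p = a·p₁ + b·p₂ ≈ (0.485, 0.744, 0.458); φ = arcsin(p_z) ≈ 27.28°, λ = atan2(p_y, p_x) ≈ 56.89°.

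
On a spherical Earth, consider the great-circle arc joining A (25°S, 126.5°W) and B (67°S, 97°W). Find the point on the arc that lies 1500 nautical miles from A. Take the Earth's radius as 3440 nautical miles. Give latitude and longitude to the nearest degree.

Convert each endpoint to a unit vector on the sphere (x = cos φ cos λ, y = cos φ sin λ, z = sin φ).
The central angle between the endpoints is δ = arccos(p₁·p₂) ≈ 0.799 rad (45.8°). The total great-circle distance is δ·R ≈ 0.799 × 3440 ≈ 2749 nmi, so the target fraction is f = 1500/2749 ≈ 0.546.
Interpolate at f ≈ 0.546 with slerp weights a = sin((1−f)δ)/sin δ ≈ 0.496, b = sin(fδ)/sin δ ≈ 0.589.
p = a·p₁ + b·p₂ ≈ (-0.295, -0.590, -0.752); φ = arcsin(p_z) ≈ -48.75°, λ = atan2(p_y, p_x) ≈ -116.60°.

≈ (49°S, 117°W)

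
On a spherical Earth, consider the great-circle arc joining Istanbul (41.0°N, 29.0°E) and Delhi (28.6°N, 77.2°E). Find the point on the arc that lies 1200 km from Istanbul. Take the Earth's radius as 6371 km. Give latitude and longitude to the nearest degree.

Write both endpoints as unit vectors p₁, p₂ with components (cos φ cos λ, cos φ sin λ, sin φ).
The central angle between the endpoints is δ = arccos(p₁·p₂) ≈ 0.714 rad (40.9°). The total great-circle distance is δ·R ≈ 0.714 × 6371 ≈ 4549 km, so the target fraction is f = 1200/4549 ≈ 0.264.
Interpolate at f ≈ 0.264 with slerp weights a = sin((1−f)δ)/sin δ ≈ 0.766, b = sin(fδ)/sin δ ≈ 0.286.
p = a·p₁ + b·p₂ ≈ (0.561, 0.525, 0.640); φ = arcsin(p_z) ≈ 39.76°, λ = atan2(p_y, p_x) ≈ 43.09°.

≈ (40°N, 43°E)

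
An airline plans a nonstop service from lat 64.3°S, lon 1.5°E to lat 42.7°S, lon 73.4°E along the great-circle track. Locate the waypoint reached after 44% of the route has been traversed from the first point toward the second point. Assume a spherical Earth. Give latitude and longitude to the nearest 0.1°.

Convert each endpoint to a unit vector on the sphere (x = cos φ cos λ, y = cos φ sin λ, z = sin φ).
The central angle between the endpoints is δ = arccos(p₁·p₂) ≈ 0.781 rad (44.8°).
Interpolate at f = 0.44 with slerp weights a = sin((1−f)δ)/sin δ ≈ 0.602, b = sin(fδ)/sin δ ≈ 0.479.
p = a·p₁ + b·p₂ ≈ (0.361, 0.344, -0.867); φ = arcsin(p_z) ≈ -60.08°, λ = atan2(p_y, p_x) ≈ 43.59°.

≈ lat 60.1°S, lon 43.6°E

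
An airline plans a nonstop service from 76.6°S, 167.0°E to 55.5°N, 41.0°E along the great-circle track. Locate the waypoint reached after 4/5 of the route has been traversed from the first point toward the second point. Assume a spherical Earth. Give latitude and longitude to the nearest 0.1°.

≈ 26.7°N, 53.8°E

From cos δ = sin φ₁ sin φ₂ + cos φ₁ cos φ₂ cos Δλ, the central angle is δ ≈ 2.644 rad (151.5°).
Interpolate at f = 4/5 with slerp weights a = sin((1−f)δ)/sin δ ≈ 1.057, b = sin(fδ)/sin δ ≈ 1.793.
p = a·p₁ + b·p₂ ≈ (0.528, 0.721, 0.449); φ = arcsin(p_z) ≈ 26.66°, λ = atan2(p_y, p_x) ≈ 53.82°.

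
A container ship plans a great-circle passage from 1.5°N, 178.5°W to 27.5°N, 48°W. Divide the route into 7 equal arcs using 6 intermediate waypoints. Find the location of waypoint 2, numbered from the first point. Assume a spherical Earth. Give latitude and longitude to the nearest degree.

≈ 21°N, 148°W

From cos δ = sin φ₁ sin φ₂ + cos φ₁ cos φ₂ cos Δλ, the central angle is δ ≈ 2.170 rad (124.3°).
Interpolate at f = 2/7 with slerp weights a = sin((1−f)δ)/sin δ ≈ 1.211, b = sin(fδ)/sin δ ≈ 0.703.
p = a·p₁ + b·p₂ ≈ (-0.792, -0.495, 0.356); φ = arcsin(p_z) ≈ 20.89°, λ = atan2(p_y, p_x) ≈ -147.98°.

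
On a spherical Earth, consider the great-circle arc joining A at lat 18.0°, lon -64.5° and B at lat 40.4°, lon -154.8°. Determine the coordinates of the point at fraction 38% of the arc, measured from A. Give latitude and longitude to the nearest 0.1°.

≈ lat 34.5°, lon -92.5°

Write both endpoints as unit vectors p₁, p₂ with components (cos φ cos λ, cos φ sin λ, sin φ).
The central angle between the endpoints is δ = arccos(p₁·p₂) ≈ 1.373 rad (78.7°).
Interpolate at f = 0.38 with slerp weights a = sin((1−f)δ)/sin δ ≈ 0.767, b = sin(fδ)/sin δ ≈ 0.508.
p = a·p₁ + b·p₂ ≈ (-0.036, -0.823, 0.566); φ = arcsin(p_z) ≈ 34.51°, λ = atan2(p_y, p_x) ≈ -92.52°.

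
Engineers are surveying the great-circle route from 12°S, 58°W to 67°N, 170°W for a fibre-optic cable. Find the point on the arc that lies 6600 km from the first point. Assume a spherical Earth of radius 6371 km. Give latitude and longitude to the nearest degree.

Write both endpoints as unit vectors p₁, p₂ with components (cos φ cos λ, cos φ sin λ, sin φ).
The central angle between the endpoints is δ = arccos(p₁·p₂) ≈ 1.912 rad (109.5°). The total great-circle distance is δ·R ≈ 1.912 × 6371 ≈ 12181 km, so the target fraction is f = 6600/12181 ≈ 0.542.
Interpolate at f ≈ 0.542 with slerp weights a = sin((1−f)δ)/sin δ ≈ 0.815, b = sin(fδ)/sin δ ≈ 0.913.
p = a·p₁ + b·p₂ ≈ (0.071, -0.738, 0.671); φ = arcsin(p_z) ≈ 42.14°, λ = atan2(p_y, p_x) ≈ -84.49°.

≈ 42°N, 84°W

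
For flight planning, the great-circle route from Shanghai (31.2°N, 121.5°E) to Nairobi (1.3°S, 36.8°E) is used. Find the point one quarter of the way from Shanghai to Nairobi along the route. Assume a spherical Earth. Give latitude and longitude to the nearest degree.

≈ (27°N, 97°E)

Write both endpoints as unit vectors p₁, p₂ with components (cos φ cos λ, cos φ sin λ, sin φ).
The central angle between the endpoints is δ = arccos(p₁·p₂) ≈ 1.504 rad (86.1°).
Interpolate at f = 1/4 with slerp weights a = sin((1−f)δ)/sin δ ≈ 0.905, b = sin(fδ)/sin δ ≈ 0.368.
p = a·p₁ + b·p₂ ≈ (-0.110, 0.881, 0.461); φ = arcsin(p_z) ≈ 27.43°, λ = atan2(p_y, p_x) ≈ 97.13°.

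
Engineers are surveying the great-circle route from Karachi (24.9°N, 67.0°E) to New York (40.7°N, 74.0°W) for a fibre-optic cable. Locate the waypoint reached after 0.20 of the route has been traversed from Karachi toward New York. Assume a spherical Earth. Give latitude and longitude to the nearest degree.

Write both endpoints as unit vectors p₁, p₂ with components (cos φ cos λ, cos φ sin λ, sin φ).
The central angle between the endpoints is δ = arccos(p₁·p₂) ≈ 1.834 rad (105.1°).
Interpolate at f = 0.20 with slerp weights a = sin((1−f)δ)/sin δ ≈ 1.030, b = sin(fδ)/sin δ ≈ 0.371.
p = a·p₁ + b·p₂ ≈ (0.443, 0.589, 0.676); φ = arcsin(p_z) ≈ 42.52°, λ = atan2(p_y, p_x) ≈ 53.09°.

≈ (43°N, 53°E)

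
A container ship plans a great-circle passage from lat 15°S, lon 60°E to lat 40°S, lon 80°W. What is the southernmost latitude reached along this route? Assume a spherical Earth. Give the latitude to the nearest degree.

The great circle lies in the plane with unit normal n̂ = (p₁ × p₂)/|p₁ × p₂|.
Here n̂_z ≈ -0.519; the vertex latitude is φ_max = arccos|n̂_z| ≈ 58.7°.
Check via Clairaut: cos φ_max = |cos φ₁| · sin C = cos(15.0°)·sin(147.5°) ≈ 0.519, again giving ≈ 58.7°.

≈ 59°S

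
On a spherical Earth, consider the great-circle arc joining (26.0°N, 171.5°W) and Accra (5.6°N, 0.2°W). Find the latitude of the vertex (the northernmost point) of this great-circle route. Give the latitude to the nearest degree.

≈ 75°N

The great circle lies in the plane with unit normal n̂ = (p₁ × p₂)/|p₁ × p₂|.
Here n̂_z ≈ +0.250; the vertex latitude is φ_max = arccos|n̂_z| ≈ 75.5°.
Check via Clairaut: cos φ_max = |cos φ₁| · sin C = cos(26.0°)·sin(16.2°) ≈ 0.250, again giving ≈ 75.5°.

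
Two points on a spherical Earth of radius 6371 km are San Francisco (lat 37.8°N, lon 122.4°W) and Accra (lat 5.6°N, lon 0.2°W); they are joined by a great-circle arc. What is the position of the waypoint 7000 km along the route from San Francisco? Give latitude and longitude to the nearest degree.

Write both endpoints as unit vectors p₁, p₂ with components (cos φ cos λ, cos φ sin λ, sin φ).
The central angle between the endpoints is δ = arccos(p₁·p₂) ≈ 1.938 rad (111.1°). The total great-circle distance is δ·R ≈ 1.938 × 6371 ≈ 12349 km, so the target fraction is f = 7000/12349 ≈ 0.567.
Interpolate at f ≈ 0.567 with slerp weights a = sin((1−f)δ)/sin δ ≈ 0.798, b = sin(fδ)/sin δ ≈ 0.954.
p = a·p₁ + b·p₂ ≈ (0.612, -0.535, 0.582); φ = arcsin(p_z) ≈ 35.59°, λ = atan2(p_y, p_x) ≈ -41.18°.

≈ lat 36°N, lon 41°W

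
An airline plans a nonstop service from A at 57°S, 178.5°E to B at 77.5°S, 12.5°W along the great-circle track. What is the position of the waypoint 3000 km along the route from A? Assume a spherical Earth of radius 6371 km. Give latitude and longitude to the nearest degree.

≈ 84°S, 167°W

From cos δ = sin φ₁ sin φ₂ + cos φ₁ cos φ₂ cos Δλ, the central angle is δ ≈ 0.791 rad (45.3°). The total great-circle distance is δ·R ≈ 0.791 × 6371 ≈ 5040 km, so the target fraction is f = 3000/5040 ≈ 0.595.
Interpolate at f ≈ 0.595 with slerp weights a = sin((1−f)δ)/sin δ ≈ 0.443, b = sin(fδ)/sin δ ≈ 0.638.
p = a·p₁ + b·p₂ ≈ (-0.106, -0.024, -0.994); φ = arcsin(p_z) ≈ -83.76°, λ = atan2(p_y, p_x) ≈ -167.48°.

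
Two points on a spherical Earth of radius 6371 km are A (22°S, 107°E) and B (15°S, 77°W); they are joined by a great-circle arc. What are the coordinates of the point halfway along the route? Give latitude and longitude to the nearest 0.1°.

≈ (83.1°S, 134.6°W)

Write both endpoints as unit vectors p₁, p₂ with components (cos φ cos λ, cos φ sin λ, sin φ).
The central angle between the endpoints is δ = arccos(p₁·p₂) ≈ 2.492 rad (142.8°).
Interpolate at f = 1/2 with slerp weights a = sin((1−f)δ)/sin δ ≈ 1.567, b = sin(fδ)/sin δ ≈ 1.567.
p = a·p₁ + b·p₂ ≈ (-0.084, -0.085, -0.993); φ = arcsin(p_z) ≈ -83.11°, λ = atan2(p_y, p_x) ≈ -134.63°.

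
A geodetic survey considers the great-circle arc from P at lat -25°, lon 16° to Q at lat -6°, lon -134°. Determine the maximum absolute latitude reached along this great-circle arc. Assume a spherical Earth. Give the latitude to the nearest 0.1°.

≈ -48.2°

The great circle lies in the plane with unit normal n̂ = (p₁ × p₂)/|p₁ × p₂|.
Here n̂_z ≈ -0.666; the vertex latitude is φ_max = arccos|n̂_z| ≈ 48.2°.
Check via Clairaut: cos φ_max = |cos φ₁| · sin C = cos(25.0°)·sin(132.7°) ≈ 0.666, again giving ≈ 48.2°.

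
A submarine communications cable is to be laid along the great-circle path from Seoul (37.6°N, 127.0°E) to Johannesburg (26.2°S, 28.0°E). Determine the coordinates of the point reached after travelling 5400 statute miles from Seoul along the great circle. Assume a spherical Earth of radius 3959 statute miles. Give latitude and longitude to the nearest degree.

From cos δ = sin φ₁ sin φ₂ + cos φ₁ cos φ₂ cos Δλ, the central angle is δ ≈ 1.961 rad (112.4°). The total great-circle distance is δ·R ≈ 1.961 × 3959 ≈ 7765 mi, so the target fraction is f = 5400/7765 ≈ 0.695.
Interpolate at f ≈ 0.695 with slerp weights a = sin((1−f)δ)/sin δ ≈ 0.608, b = sin(fδ)/sin δ ≈ 1.058.
p = a·p₁ + b·p₂ ≈ (0.548, 0.831, -0.096); φ = arcsin(p_z) ≈ -5.52°, λ = atan2(p_y, p_x) ≈ 56.56°.

≈ 6°S, 57°E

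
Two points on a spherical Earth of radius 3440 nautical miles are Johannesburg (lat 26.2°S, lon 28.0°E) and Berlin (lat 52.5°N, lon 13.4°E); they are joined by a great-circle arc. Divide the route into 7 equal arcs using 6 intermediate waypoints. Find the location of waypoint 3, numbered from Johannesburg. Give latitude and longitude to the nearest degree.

≈ lat 8°N, lon 23°E

Convert each endpoint to a unit vector on the sphere (x = cos φ cos λ, y = cos φ sin λ, z = sin φ).
The central angle between the endpoints is δ = arccos(p₁·p₂) ≈ 1.392 rad (79.7°).
Interpolate at f = 3/7 with slerp weights a = sin((1−f)δ)/sin δ ≈ 0.726, b = sin(fδ)/sin δ ≈ 0.571.
p = a·p₁ + b·p₂ ≈ (0.913, 0.386, 0.132); φ = arcsin(p_z) ≈ 7.61°, λ = atan2(p_y, p_x) ≈ 22.93°.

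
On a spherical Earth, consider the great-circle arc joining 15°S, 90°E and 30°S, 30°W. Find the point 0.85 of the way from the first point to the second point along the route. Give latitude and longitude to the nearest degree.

Convert each endpoint to a unit vector on the sphere (x = cos φ cos λ, y = cos φ sin λ, z = sin φ).
The central angle between the endpoints is δ = arccos(p₁·p₂) ≈ 1.864 rad (106.8°).
Interpolate at f = 0.85 with slerp weights a = sin((1−f)δ)/sin δ ≈ 0.288, b = sin(fδ)/sin δ ≈ 1.044.
p = a·p₁ + b·p₂ ≈ (0.783, -0.174, -0.597); φ = arcsin(p_z) ≈ -36.64°, λ = atan2(p_y, p_x) ≈ -12.51°.

≈ 37°S, 13°W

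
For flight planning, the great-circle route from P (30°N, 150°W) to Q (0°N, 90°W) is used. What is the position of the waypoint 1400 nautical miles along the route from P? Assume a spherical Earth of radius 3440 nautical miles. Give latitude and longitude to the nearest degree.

The haversine formula gives a central angle δ ≈ 1.123 rad (64.3°) between the endpoints. The total great-circle distance is δ·R ≈ 1.123 × 3440 ≈ 3863 nmi, so the target fraction is f = 1400/3863 ≈ 0.362.
Interpolate at f ≈ 0.362 with slerp weights a = sin((1−f)δ)/sin δ ≈ 0.728, b = sin(fδ)/sin δ ≈ 0.439.
p = a·p₁ + b·p₂ ≈ (-0.546, -0.754, 0.364); φ = arcsin(p_z) ≈ 21.35°, λ = atan2(p_y, p_x) ≈ -125.90°.

≈ (21°N, 126°W)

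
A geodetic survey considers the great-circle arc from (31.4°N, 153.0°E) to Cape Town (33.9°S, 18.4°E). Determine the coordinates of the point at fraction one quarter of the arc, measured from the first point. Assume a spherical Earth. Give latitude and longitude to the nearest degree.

≈ (17°N, 117°E)

Convert each endpoint to a unit vector on the sphere (x = cos φ cos λ, y = cos φ sin λ, z = sin φ).
The central angle between the endpoints is δ = arccos(p₁·p₂) ≈ 2.478 rad (142.0°).
Interpolate at f = 1/4 with slerp weights a = sin((1−f)δ)/sin δ ≈ 1.557, b = sin(fδ)/sin δ ≈ 0.943.
p = a·p₁ + b·p₂ ≈ (-0.442, 0.851, 0.285); φ = arcsin(p_z) ≈ 16.58°, λ = atan2(p_y, p_x) ≈ 117.43°.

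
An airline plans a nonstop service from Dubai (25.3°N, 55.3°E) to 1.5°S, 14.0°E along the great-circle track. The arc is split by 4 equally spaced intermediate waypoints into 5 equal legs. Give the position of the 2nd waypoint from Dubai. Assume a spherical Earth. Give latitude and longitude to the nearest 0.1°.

≈ 15.4°N, 37.7°E

Write both endpoints as unit vectors p₁, p₂ with components (cos φ cos λ, cos φ sin λ, sin φ).
The central angle between the endpoints is δ = arccos(p₁·p₂) ≈ 0.840 rad (48.1°).
Interpolate at f = 2/5 with slerp weights a = sin((1−f)δ)/sin δ ≈ 0.648, b = sin(fδ)/sin δ ≈ 0.443.
p = a·p₁ + b·p₂ ≈ (0.763, 0.589, 0.266); φ = arcsin(p_z) ≈ 15.40°, λ = atan2(p_y, p_x) ≈ 37.66°.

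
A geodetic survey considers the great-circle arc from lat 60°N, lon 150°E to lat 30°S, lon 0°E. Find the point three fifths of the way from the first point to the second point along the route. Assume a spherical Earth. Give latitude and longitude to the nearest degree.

≈ lat 23°N, lon 23°E

The haversine formula gives a central angle δ ≈ 2.512 rad (143.9°) between the endpoints.
Interpolate at f = 3/5 with slerp weights a = sin((1−f)δ)/sin δ ≈ 1.432, b = sin(fδ)/sin δ ≈ 1.694.
p = a·p₁ + b·p₂ ≈ (0.847, 0.358, 0.394); φ = arcsin(p_z) ≈ 23.18°, λ = atan2(p_y, p_x) ≈ 22.93°.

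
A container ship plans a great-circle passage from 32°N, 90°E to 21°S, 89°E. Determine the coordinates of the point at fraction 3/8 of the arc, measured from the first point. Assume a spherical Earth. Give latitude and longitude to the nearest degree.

From cos δ = sin φ₁ sin φ₂ + cos φ₁ cos φ₂ cos Δλ, the central angle is δ ≈ 0.925 rad (53.0°).
Interpolate at f = 3/8 with slerp weights a = sin((1−f)δ)/sin δ ≈ 0.684, b = sin(fδ)/sin δ ≈ 0.426.
p = a·p₁ + b·p₂ ≈ (0.007, 0.978, 0.210); φ = arcsin(p_z) ≈ 12.13°, λ = atan2(p_y, p_x) ≈ 89.59°.

≈ 12°N, 90°E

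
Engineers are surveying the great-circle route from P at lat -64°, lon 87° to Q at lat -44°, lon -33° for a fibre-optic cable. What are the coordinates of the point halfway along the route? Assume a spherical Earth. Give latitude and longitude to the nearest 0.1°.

Convert each endpoint to a unit vector on the sphere (x = cos φ cos λ, y = cos φ sin λ, z = sin φ).
The central angle between the endpoints is δ = arccos(p₁·p₂) ≈ 1.085 rad (62.2°).
Interpolate at f = 1/2 with slerp weights a = sin((1−f)δ)/sin δ ≈ 0.584, b = sin(fδ)/sin δ ≈ 0.584.
p = a·p₁ + b·p₂ ≈ (0.366, 0.027, -0.930); φ = arcsin(p_z) ≈ -68.49°, λ = atan2(p_y, p_x) ≈ 4.20°.

≈ lat -68.5°, lon 4.2°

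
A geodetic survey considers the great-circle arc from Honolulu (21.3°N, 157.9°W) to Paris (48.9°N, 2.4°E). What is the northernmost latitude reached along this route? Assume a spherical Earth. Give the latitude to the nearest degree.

≈ 77°N

The great circle lies in the plane with unit normal n̂ = (p₁ × p₂)/|p₁ × p₂|.
Here n̂_z ≈ +0.217; the vertex latitude is φ_max = arccos|n̂_z| ≈ 77.5°.
Check via Clairaut: cos φ_max = |cos φ₁| · sin C = cos(21.3°)·sin(13.4°) ≈ 0.217, again giving ≈ 77.5°.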